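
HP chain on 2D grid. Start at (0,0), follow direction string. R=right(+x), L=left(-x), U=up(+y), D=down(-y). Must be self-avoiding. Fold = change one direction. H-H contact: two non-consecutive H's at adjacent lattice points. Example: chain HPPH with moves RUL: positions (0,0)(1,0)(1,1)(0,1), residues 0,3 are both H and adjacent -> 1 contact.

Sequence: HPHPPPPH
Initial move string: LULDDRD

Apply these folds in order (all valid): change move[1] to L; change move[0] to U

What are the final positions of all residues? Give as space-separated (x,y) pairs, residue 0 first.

Initial moves: LULDDRD
Fold: move[1]->L => LLLDDRD (positions: [(0, 0), (-1, 0), (-2, 0), (-3, 0), (-3, -1), (-3, -2), (-2, -2), (-2, -3)])
Fold: move[0]->U => ULLDDRD (positions: [(0, 0), (0, 1), (-1, 1), (-2, 1), (-2, 0), (-2, -1), (-1, -1), (-1, -2)])

Answer: (0,0) (0,1) (-1,1) (-2,1) (-2,0) (-2,-1) (-1,-1) (-1,-2)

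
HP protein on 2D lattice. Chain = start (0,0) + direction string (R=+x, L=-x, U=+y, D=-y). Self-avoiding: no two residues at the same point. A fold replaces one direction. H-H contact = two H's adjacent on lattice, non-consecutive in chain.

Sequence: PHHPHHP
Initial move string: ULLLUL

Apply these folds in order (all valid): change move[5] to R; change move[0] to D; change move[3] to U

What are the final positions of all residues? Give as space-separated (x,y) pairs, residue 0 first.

Initial moves: ULLLUL
Fold: move[5]->R => ULLLUR (positions: [(0, 0), (0, 1), (-1, 1), (-2, 1), (-3, 1), (-3, 2), (-2, 2)])
Fold: move[0]->D => DLLLUR (positions: [(0, 0), (0, -1), (-1, -1), (-2, -1), (-3, -1), (-3, 0), (-2, 0)])
Fold: move[3]->U => DLLUUR (positions: [(0, 0), (0, -1), (-1, -1), (-2, -1), (-2, 0), (-2, 1), (-1, 1)])

Answer: (0,0) (0,-1) (-1,-1) (-2,-1) (-2,0) (-2,1) (-1,1)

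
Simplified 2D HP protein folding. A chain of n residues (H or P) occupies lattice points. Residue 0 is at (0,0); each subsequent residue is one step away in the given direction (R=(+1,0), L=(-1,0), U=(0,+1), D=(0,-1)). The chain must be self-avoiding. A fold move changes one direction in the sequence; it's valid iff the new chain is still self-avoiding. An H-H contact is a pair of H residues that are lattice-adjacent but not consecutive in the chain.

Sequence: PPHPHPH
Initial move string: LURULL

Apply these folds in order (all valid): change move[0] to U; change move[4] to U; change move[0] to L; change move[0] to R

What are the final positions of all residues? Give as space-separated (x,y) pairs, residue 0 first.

Initial moves: LURULL
Fold: move[0]->U => UURULL (positions: [(0, 0), (0, 1), (0, 2), (1, 2), (1, 3), (0, 3), (-1, 3)])
Fold: move[4]->U => UURUUL (positions: [(0, 0), (0, 1), (0, 2), (1, 2), (1, 3), (1, 4), (0, 4)])
Fold: move[0]->L => LURUUL (positions: [(0, 0), (-1, 0), (-1, 1), (0, 1), (0, 2), (0, 3), (-1, 3)])
Fold: move[0]->R => RURUUL (positions: [(0, 0), (1, 0), (1, 1), (2, 1), (2, 2), (2, 3), (1, 3)])

Answer: (0,0) (1,0) (1,1) (2,1) (2,2) (2,3) (1,3)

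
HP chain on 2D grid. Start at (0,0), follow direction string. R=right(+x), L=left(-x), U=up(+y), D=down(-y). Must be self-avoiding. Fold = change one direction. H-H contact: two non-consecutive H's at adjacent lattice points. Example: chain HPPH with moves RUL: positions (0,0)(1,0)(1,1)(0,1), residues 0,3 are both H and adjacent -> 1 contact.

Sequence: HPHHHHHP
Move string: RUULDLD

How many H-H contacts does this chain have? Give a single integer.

Answer: 2

Derivation:
Positions: [(0, 0), (1, 0), (1, 1), (1, 2), (0, 2), (0, 1), (-1, 1), (-1, 0)]
H-H contact: residue 0 @(0,0) - residue 5 @(0, 1)
H-H contact: residue 2 @(1,1) - residue 5 @(0, 1)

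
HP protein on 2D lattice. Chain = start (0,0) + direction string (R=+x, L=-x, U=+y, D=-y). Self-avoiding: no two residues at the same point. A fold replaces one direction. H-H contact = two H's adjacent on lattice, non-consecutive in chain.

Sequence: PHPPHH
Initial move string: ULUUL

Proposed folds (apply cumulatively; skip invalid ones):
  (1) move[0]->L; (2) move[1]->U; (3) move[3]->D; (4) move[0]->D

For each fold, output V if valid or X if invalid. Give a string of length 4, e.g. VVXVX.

Initial: ULUUL -> [(0, 0), (0, 1), (-1, 1), (-1, 2), (-1, 3), (-2, 3)]
Fold 1: move[0]->L => LLUUL VALID
Fold 2: move[1]->U => LUUUL VALID
Fold 3: move[3]->D => LUUDL INVALID (collision), skipped
Fold 4: move[0]->D => DUUUL INVALID (collision), skipped

Answer: VVXX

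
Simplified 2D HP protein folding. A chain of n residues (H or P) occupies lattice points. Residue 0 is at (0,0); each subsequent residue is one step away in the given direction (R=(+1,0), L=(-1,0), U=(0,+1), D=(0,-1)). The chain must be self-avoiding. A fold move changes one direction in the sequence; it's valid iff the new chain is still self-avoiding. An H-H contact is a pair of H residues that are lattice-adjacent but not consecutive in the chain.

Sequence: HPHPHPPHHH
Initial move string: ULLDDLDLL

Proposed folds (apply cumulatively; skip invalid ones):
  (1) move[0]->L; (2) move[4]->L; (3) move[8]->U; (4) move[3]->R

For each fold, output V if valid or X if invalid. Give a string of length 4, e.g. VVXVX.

Answer: VVVX

Derivation:
Initial: ULLDDLDLL -> [(0, 0), (0, 1), (-1, 1), (-2, 1), (-2, 0), (-2, -1), (-3, -1), (-3, -2), (-4, -2), (-5, -2)]
Fold 1: move[0]->L => LLLDDLDLL VALID
Fold 2: move[4]->L => LLLDLLDLL VALID
Fold 3: move[8]->U => LLLDLLDLU VALID
Fold 4: move[3]->R => LLLRLLDLU INVALID (collision), skipped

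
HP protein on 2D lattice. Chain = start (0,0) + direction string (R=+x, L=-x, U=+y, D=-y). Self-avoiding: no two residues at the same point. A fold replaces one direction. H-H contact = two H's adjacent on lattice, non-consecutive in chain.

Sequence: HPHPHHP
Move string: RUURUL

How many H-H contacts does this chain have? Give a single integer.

Positions: [(0, 0), (1, 0), (1, 1), (1, 2), (2, 2), (2, 3), (1, 3)]
No H-H contacts found.

Answer: 0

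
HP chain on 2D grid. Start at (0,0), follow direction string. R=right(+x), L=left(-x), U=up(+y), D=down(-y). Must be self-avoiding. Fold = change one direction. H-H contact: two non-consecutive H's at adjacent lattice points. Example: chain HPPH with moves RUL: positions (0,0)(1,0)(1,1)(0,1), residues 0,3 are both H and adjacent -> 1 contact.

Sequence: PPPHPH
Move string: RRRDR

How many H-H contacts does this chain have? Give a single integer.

Positions: [(0, 0), (1, 0), (2, 0), (3, 0), (3, -1), (4, -1)]
No H-H contacts found.

Answer: 0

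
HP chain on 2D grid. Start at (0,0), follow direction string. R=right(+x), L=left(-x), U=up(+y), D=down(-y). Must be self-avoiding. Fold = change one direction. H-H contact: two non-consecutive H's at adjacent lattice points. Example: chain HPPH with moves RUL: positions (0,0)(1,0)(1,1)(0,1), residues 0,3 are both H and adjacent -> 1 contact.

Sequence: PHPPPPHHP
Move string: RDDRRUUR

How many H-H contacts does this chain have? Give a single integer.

Positions: [(0, 0), (1, 0), (1, -1), (1, -2), (2, -2), (3, -2), (3, -1), (3, 0), (4, 0)]
No H-H contacts found.

Answer: 0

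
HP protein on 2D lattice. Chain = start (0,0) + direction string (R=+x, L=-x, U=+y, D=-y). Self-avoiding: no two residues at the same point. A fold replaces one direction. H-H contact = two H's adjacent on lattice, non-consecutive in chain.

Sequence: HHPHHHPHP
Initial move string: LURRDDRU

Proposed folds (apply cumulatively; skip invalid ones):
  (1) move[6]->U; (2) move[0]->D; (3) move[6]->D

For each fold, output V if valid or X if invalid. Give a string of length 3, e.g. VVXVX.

Initial: LURRDDRU -> [(0, 0), (-1, 0), (-1, 1), (0, 1), (1, 1), (1, 0), (1, -1), (2, -1), (2, 0)]
Fold 1: move[6]->U => LURRDDUU INVALID (collision), skipped
Fold 2: move[0]->D => DURRDDRU INVALID (collision), skipped
Fold 3: move[6]->D => LURRDDDU INVALID (collision), skipped

Answer: XXX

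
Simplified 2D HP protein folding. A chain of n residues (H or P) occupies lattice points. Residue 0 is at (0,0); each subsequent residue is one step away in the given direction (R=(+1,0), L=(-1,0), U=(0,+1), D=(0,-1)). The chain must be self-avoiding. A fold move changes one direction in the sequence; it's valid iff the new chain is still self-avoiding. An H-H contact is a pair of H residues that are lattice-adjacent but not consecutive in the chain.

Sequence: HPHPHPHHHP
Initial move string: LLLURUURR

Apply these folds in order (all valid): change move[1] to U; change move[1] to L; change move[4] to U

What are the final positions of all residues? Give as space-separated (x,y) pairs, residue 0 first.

Answer: (0,0) (-1,0) (-2,0) (-3,0) (-3,1) (-3,2) (-3,3) (-3,4) (-2,4) (-1,4)

Derivation:
Initial moves: LLLURUURR
Fold: move[1]->U => LULURUURR (positions: [(0, 0), (-1, 0), (-1, 1), (-2, 1), (-2, 2), (-1, 2), (-1, 3), (-1, 4), (0, 4), (1, 4)])
Fold: move[1]->L => LLLURUURR (positions: [(0, 0), (-1, 0), (-2, 0), (-3, 0), (-3, 1), (-2, 1), (-2, 2), (-2, 3), (-1, 3), (0, 3)])
Fold: move[4]->U => LLLUUUURR (positions: [(0, 0), (-1, 0), (-2, 0), (-3, 0), (-3, 1), (-3, 2), (-3, 3), (-3, 4), (-2, 4), (-1, 4)])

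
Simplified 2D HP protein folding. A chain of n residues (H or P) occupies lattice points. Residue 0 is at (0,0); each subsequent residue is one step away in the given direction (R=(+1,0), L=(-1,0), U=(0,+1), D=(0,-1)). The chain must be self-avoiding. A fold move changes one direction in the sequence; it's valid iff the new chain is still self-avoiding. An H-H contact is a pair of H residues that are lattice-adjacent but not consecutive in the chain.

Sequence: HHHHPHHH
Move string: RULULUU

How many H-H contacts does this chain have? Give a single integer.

Answer: 1

Derivation:
Positions: [(0, 0), (1, 0), (1, 1), (0, 1), (0, 2), (-1, 2), (-1, 3), (-1, 4)]
H-H contact: residue 0 @(0,0) - residue 3 @(0, 1)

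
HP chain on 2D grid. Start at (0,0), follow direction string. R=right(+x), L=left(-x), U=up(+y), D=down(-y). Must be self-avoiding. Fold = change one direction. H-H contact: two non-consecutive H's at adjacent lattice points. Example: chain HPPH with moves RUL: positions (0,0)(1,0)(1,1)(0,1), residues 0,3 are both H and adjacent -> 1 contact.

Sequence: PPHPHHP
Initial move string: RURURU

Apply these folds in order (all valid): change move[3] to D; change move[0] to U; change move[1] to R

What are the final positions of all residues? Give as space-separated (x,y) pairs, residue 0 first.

Initial moves: RURURU
Fold: move[3]->D => RURDRU (positions: [(0, 0), (1, 0), (1, 1), (2, 1), (2, 0), (3, 0), (3, 1)])
Fold: move[0]->U => UURDRU (positions: [(0, 0), (0, 1), (0, 2), (1, 2), (1, 1), (2, 1), (2, 2)])
Fold: move[1]->R => URRDRU (positions: [(0, 0), (0, 1), (1, 1), (2, 1), (2, 0), (3, 0), (3, 1)])

Answer: (0,0) (0,1) (1,1) (2,1) (2,0) (3,0) (3,1)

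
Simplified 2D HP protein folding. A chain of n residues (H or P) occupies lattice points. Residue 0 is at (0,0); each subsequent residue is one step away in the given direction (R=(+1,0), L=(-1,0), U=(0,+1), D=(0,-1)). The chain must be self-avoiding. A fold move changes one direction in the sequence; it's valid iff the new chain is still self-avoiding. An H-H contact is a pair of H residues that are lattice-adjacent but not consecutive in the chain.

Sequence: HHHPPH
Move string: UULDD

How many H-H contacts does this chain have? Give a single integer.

Answer: 1

Derivation:
Positions: [(0, 0), (0, 1), (0, 2), (-1, 2), (-1, 1), (-1, 0)]
H-H contact: residue 0 @(0,0) - residue 5 @(-1, 0)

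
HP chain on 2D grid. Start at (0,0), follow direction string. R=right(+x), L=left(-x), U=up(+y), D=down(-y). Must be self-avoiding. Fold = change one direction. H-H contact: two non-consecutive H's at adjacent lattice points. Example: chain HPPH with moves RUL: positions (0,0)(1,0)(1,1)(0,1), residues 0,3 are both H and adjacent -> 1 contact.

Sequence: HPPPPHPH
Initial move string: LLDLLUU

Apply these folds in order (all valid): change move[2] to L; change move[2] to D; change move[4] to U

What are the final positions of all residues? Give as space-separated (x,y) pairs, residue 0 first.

Answer: (0,0) (-1,0) (-2,0) (-2,-1) (-3,-1) (-3,0) (-3,1) (-3,2)

Derivation:
Initial moves: LLDLLUU
Fold: move[2]->L => LLLLLUU (positions: [(0, 0), (-1, 0), (-2, 0), (-3, 0), (-4, 0), (-5, 0), (-5, 1), (-5, 2)])
Fold: move[2]->D => LLDLLUU (positions: [(0, 0), (-1, 0), (-2, 0), (-2, -1), (-3, -1), (-4, -1), (-4, 0), (-4, 1)])
Fold: move[4]->U => LLDLUUU (positions: [(0, 0), (-1, 0), (-2, 0), (-2, -1), (-3, -1), (-3, 0), (-3, 1), (-3, 2)])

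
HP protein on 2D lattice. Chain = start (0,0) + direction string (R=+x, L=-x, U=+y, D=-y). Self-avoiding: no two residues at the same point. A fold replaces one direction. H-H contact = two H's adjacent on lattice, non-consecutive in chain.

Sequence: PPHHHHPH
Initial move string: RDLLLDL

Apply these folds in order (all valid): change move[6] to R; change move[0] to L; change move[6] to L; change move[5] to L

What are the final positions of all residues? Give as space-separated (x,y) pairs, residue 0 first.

Initial moves: RDLLLDL
Fold: move[6]->R => RDLLLDR (positions: [(0, 0), (1, 0), (1, -1), (0, -1), (-1, -1), (-2, -1), (-2, -2), (-1, -2)])
Fold: move[0]->L => LDLLLDR (positions: [(0, 0), (-1, 0), (-1, -1), (-2, -1), (-3, -1), (-4, -1), (-4, -2), (-3, -2)])
Fold: move[6]->L => LDLLLDL (positions: [(0, 0), (-1, 0), (-1, -1), (-2, -1), (-3, -1), (-4, -1), (-4, -2), (-5, -2)])
Fold: move[5]->L => LDLLLLL (positions: [(0, 0), (-1, 0), (-1, -1), (-2, -1), (-3, -1), (-4, -1), (-5, -1), (-6, -1)])

Answer: (0,0) (-1,0) (-1,-1) (-2,-1) (-3,-1) (-4,-1) (-5,-1) (-6,-1)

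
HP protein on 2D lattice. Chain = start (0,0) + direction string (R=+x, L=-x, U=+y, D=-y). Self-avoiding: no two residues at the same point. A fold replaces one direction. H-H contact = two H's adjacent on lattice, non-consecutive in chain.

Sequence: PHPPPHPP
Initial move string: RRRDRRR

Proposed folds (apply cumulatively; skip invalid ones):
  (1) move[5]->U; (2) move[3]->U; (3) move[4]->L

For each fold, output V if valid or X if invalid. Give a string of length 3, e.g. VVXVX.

Answer: VVV

Derivation:
Initial: RRRDRRR -> [(0, 0), (1, 0), (2, 0), (3, 0), (3, -1), (4, -1), (5, -1), (6, -1)]
Fold 1: move[5]->U => RRRDRUR VALID
Fold 2: move[3]->U => RRRURUR VALID
Fold 3: move[4]->L => RRRULUR VALID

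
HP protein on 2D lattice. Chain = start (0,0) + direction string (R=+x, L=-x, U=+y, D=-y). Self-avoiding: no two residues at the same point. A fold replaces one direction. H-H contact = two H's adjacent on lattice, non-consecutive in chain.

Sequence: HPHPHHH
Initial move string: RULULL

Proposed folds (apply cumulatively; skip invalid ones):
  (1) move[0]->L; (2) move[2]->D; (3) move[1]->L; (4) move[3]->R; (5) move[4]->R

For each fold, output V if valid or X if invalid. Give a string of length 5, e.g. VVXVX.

Answer: VXVXX

Derivation:
Initial: RULULL -> [(0, 0), (1, 0), (1, 1), (0, 1), (0, 2), (-1, 2), (-2, 2)]
Fold 1: move[0]->L => LULULL VALID
Fold 2: move[2]->D => LUDULL INVALID (collision), skipped
Fold 3: move[1]->L => LLLULL VALID
Fold 4: move[3]->R => LLLRLL INVALID (collision), skipped
Fold 5: move[4]->R => LLLURL INVALID (collision), skipped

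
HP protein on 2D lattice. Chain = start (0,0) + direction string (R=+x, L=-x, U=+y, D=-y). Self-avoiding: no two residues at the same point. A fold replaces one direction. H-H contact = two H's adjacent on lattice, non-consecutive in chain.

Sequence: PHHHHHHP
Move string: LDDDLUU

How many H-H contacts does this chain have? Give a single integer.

Positions: [(0, 0), (-1, 0), (-1, -1), (-1, -2), (-1, -3), (-2, -3), (-2, -2), (-2, -1)]
H-H contact: residue 3 @(-1,-2) - residue 6 @(-2, -2)

Answer: 1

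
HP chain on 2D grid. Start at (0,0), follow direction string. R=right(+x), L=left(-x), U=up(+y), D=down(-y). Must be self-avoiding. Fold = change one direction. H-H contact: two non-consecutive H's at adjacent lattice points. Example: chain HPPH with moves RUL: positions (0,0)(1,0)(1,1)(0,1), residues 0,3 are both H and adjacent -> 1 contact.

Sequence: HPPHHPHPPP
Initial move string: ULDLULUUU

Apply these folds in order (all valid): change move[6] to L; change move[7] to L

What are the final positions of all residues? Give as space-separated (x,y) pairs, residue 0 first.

Initial moves: ULDLULUUU
Fold: move[6]->L => ULDLULLUU (positions: [(0, 0), (0, 1), (-1, 1), (-1, 0), (-2, 0), (-2, 1), (-3, 1), (-4, 1), (-4, 2), (-4, 3)])
Fold: move[7]->L => ULDLULLLU (positions: [(0, 0), (0, 1), (-1, 1), (-1, 0), (-2, 0), (-2, 1), (-3, 1), (-4, 1), (-5, 1), (-5, 2)])

Answer: (0,0) (0,1) (-1,1) (-1,0) (-2,0) (-2,1) (-3,1) (-4,1) (-5,1) (-5,2)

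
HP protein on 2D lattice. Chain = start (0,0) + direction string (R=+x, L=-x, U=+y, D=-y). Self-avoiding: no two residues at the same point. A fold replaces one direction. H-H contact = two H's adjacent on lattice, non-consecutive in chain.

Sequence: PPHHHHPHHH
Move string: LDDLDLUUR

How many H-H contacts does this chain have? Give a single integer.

Positions: [(0, 0), (-1, 0), (-1, -1), (-1, -2), (-2, -2), (-2, -3), (-3, -3), (-3, -2), (-3, -1), (-2, -1)]
H-H contact: residue 2 @(-1,-1) - residue 9 @(-2, -1)
H-H contact: residue 4 @(-2,-2) - residue 7 @(-3, -2)
H-H contact: residue 4 @(-2,-2) - residue 9 @(-2, -1)

Answer: 3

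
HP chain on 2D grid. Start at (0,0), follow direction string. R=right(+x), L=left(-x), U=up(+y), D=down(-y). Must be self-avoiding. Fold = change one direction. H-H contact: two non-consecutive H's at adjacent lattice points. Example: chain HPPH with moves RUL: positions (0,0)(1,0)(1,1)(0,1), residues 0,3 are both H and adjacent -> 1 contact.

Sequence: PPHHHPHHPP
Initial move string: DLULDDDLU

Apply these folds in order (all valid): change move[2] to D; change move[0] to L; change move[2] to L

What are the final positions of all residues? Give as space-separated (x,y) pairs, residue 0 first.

Initial moves: DLULDDDLU
Fold: move[2]->D => DLDLDDDLU (positions: [(0, 0), (0, -1), (-1, -1), (-1, -2), (-2, -2), (-2, -3), (-2, -4), (-2, -5), (-3, -5), (-3, -4)])
Fold: move[0]->L => LLDLDDDLU (positions: [(0, 0), (-1, 0), (-2, 0), (-2, -1), (-3, -1), (-3, -2), (-3, -3), (-3, -4), (-4, -4), (-4, -3)])
Fold: move[2]->L => LLLLDDDLU (positions: [(0, 0), (-1, 0), (-2, 0), (-3, 0), (-4, 0), (-4, -1), (-4, -2), (-4, -3), (-5, -3), (-5, -2)])

Answer: (0,0) (-1,0) (-2,0) (-3,0) (-4,0) (-4,-1) (-4,-2) (-4,-3) (-5,-3) (-5,-2)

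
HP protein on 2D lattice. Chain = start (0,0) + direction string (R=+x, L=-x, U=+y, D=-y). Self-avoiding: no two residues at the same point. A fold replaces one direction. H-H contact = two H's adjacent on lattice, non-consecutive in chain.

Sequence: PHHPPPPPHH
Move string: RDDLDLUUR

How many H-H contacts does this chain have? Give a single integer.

Answer: 1

Derivation:
Positions: [(0, 0), (1, 0), (1, -1), (1, -2), (0, -2), (0, -3), (-1, -3), (-1, -2), (-1, -1), (0, -1)]
H-H contact: residue 2 @(1,-1) - residue 9 @(0, -1)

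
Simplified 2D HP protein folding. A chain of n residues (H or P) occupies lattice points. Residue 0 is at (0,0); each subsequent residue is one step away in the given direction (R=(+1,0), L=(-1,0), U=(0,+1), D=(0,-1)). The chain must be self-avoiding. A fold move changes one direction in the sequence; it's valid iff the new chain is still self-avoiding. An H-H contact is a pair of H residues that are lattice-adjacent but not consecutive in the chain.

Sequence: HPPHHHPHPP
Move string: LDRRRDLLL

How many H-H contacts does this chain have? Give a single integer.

Answer: 2

Derivation:
Positions: [(0, 0), (-1, 0), (-1, -1), (0, -1), (1, -1), (2, -1), (2, -2), (1, -2), (0, -2), (-1, -2)]
H-H contact: residue 0 @(0,0) - residue 3 @(0, -1)
H-H contact: residue 4 @(1,-1) - residue 7 @(1, -2)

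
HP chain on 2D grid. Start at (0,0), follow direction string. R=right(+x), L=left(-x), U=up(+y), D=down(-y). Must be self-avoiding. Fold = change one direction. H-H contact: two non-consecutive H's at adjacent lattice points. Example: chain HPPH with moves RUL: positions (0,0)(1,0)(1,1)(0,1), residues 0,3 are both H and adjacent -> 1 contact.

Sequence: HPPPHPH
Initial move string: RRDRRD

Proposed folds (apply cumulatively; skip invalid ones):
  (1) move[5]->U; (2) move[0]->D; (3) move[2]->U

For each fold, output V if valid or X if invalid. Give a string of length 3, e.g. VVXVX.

Answer: VVV

Derivation:
Initial: RRDRRD -> [(0, 0), (1, 0), (2, 0), (2, -1), (3, -1), (4, -1), (4, -2)]
Fold 1: move[5]->U => RRDRRU VALID
Fold 2: move[0]->D => DRDRRU VALID
Fold 3: move[2]->U => DRURRU VALID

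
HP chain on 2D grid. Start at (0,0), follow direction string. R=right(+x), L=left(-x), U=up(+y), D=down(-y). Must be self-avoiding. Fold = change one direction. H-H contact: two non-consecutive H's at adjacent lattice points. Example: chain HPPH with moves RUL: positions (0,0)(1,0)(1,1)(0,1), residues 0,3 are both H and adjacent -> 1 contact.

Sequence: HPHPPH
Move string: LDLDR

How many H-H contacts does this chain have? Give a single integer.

Answer: 1

Derivation:
Positions: [(0, 0), (-1, 0), (-1, -1), (-2, -1), (-2, -2), (-1, -2)]
H-H contact: residue 2 @(-1,-1) - residue 5 @(-1, -2)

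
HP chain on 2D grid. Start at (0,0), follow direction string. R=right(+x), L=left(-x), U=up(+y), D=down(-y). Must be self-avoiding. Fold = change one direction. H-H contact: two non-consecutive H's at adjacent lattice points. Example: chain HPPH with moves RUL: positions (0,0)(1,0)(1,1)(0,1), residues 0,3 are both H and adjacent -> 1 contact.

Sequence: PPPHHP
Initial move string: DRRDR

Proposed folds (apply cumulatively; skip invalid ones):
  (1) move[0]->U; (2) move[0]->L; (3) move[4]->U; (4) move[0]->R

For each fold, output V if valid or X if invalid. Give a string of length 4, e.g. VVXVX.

Initial: DRRDR -> [(0, 0), (0, -1), (1, -1), (2, -1), (2, -2), (3, -2)]
Fold 1: move[0]->U => URRDR VALID
Fold 2: move[0]->L => LRRDR INVALID (collision), skipped
Fold 3: move[4]->U => URRDU INVALID (collision), skipped
Fold 4: move[0]->R => RRRDR VALID

Answer: VXXV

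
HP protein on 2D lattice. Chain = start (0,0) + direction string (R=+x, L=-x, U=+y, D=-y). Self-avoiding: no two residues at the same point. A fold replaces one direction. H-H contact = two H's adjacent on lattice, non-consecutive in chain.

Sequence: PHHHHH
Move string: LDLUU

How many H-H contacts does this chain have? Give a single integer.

Positions: [(0, 0), (-1, 0), (-1, -1), (-2, -1), (-2, 0), (-2, 1)]
H-H contact: residue 1 @(-1,0) - residue 4 @(-2, 0)

Answer: 1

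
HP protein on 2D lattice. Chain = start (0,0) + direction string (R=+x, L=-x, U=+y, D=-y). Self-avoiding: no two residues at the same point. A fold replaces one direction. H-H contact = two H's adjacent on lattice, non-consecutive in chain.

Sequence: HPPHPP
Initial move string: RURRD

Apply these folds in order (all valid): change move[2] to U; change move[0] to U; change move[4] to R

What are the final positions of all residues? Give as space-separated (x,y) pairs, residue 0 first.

Answer: (0,0) (0,1) (0,2) (0,3) (1,3) (2,3)

Derivation:
Initial moves: RURRD
Fold: move[2]->U => RUURD (positions: [(0, 0), (1, 0), (1, 1), (1, 2), (2, 2), (2, 1)])
Fold: move[0]->U => UUURD (positions: [(0, 0), (0, 1), (0, 2), (0, 3), (1, 3), (1, 2)])
Fold: move[4]->R => UUURR (positions: [(0, 0), (0, 1), (0, 2), (0, 3), (1, 3), (2, 3)])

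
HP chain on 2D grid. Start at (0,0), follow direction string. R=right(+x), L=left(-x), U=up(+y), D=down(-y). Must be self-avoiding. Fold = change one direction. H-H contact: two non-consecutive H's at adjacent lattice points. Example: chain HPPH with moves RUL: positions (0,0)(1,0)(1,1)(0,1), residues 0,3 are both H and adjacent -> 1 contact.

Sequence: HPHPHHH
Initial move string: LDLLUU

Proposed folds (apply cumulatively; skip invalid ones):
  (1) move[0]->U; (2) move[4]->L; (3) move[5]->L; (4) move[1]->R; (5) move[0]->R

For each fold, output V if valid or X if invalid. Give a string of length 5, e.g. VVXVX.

Answer: XVVXV

Derivation:
Initial: LDLLUU -> [(0, 0), (-1, 0), (-1, -1), (-2, -1), (-3, -1), (-3, 0), (-3, 1)]
Fold 1: move[0]->U => UDLLUU INVALID (collision), skipped
Fold 2: move[4]->L => LDLLLU VALID
Fold 3: move[5]->L => LDLLLL VALID
Fold 4: move[1]->R => LRLLLL INVALID (collision), skipped
Fold 5: move[0]->R => RDLLLL VALID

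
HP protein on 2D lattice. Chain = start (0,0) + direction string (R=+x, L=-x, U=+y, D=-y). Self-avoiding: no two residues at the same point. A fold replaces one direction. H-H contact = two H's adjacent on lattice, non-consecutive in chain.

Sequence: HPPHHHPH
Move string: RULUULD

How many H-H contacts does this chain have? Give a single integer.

Answer: 2

Derivation:
Positions: [(0, 0), (1, 0), (1, 1), (0, 1), (0, 2), (0, 3), (-1, 3), (-1, 2)]
H-H contact: residue 0 @(0,0) - residue 3 @(0, 1)
H-H contact: residue 4 @(0,2) - residue 7 @(-1, 2)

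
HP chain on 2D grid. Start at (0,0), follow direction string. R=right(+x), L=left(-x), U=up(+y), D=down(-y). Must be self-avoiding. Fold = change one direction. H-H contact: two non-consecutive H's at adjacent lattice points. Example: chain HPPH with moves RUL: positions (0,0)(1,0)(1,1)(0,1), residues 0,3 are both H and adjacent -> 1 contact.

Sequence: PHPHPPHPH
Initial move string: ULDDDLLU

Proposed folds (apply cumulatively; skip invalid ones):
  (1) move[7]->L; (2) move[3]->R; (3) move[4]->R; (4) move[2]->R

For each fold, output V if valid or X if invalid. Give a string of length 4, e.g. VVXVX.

Initial: ULDDDLLU -> [(0, 0), (0, 1), (-1, 1), (-1, 0), (-1, -1), (-1, -2), (-2, -2), (-3, -2), (-3, -1)]
Fold 1: move[7]->L => ULDDDLLL VALID
Fold 2: move[3]->R => ULDRDLLL INVALID (collision), skipped
Fold 3: move[4]->R => ULDDRLLL INVALID (collision), skipped
Fold 4: move[2]->R => ULRDDLLL INVALID (collision), skipped

Answer: VXXX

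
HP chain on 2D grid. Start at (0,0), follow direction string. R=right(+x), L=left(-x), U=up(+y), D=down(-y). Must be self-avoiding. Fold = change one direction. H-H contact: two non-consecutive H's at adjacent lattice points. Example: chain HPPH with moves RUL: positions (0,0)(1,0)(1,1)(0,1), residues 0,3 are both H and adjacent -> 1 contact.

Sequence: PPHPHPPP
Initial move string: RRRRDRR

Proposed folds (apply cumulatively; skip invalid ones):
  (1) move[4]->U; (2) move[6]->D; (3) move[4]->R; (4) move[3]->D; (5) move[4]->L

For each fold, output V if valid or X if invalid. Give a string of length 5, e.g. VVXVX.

Answer: VVVVX

Derivation:
Initial: RRRRDRR -> [(0, 0), (1, 0), (2, 0), (3, 0), (4, 0), (4, -1), (5, -1), (6, -1)]
Fold 1: move[4]->U => RRRRURR VALID
Fold 2: move[6]->D => RRRRURD VALID
Fold 3: move[4]->R => RRRRRRD VALID
Fold 4: move[3]->D => RRRDRRD VALID
Fold 5: move[4]->L => RRRDLRD INVALID (collision), skipped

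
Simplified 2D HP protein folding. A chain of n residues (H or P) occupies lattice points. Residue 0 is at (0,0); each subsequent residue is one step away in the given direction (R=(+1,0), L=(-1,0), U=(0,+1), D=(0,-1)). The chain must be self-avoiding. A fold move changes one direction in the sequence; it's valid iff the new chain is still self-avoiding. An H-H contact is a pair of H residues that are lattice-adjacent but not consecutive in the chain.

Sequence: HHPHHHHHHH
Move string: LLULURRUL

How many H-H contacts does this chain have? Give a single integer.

Positions: [(0, 0), (-1, 0), (-2, 0), (-2, 1), (-3, 1), (-3, 2), (-2, 2), (-1, 2), (-1, 3), (-2, 3)]
H-H contact: residue 3 @(-2,1) - residue 6 @(-2, 2)
H-H contact: residue 6 @(-2,2) - residue 9 @(-2, 3)

Answer: 2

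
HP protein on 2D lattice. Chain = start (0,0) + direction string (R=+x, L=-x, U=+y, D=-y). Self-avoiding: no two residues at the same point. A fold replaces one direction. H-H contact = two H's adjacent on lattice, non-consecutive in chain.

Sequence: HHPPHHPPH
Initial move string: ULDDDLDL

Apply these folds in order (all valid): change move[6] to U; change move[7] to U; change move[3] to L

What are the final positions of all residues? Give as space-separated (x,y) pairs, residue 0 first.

Answer: (0,0) (0,1) (-1,1) (-1,0) (-2,0) (-2,-1) (-3,-1) (-3,0) (-3,1)

Derivation:
Initial moves: ULDDDLDL
Fold: move[6]->U => ULDDDLUL (positions: [(0, 0), (0, 1), (-1, 1), (-1, 0), (-1, -1), (-1, -2), (-2, -2), (-2, -1), (-3, -1)])
Fold: move[7]->U => ULDDDLUU (positions: [(0, 0), (0, 1), (-1, 1), (-1, 0), (-1, -1), (-1, -2), (-2, -2), (-2, -1), (-2, 0)])
Fold: move[3]->L => ULDLDLUU (positions: [(0, 0), (0, 1), (-1, 1), (-1, 0), (-2, 0), (-2, -1), (-3, -1), (-3, 0), (-3, 1)])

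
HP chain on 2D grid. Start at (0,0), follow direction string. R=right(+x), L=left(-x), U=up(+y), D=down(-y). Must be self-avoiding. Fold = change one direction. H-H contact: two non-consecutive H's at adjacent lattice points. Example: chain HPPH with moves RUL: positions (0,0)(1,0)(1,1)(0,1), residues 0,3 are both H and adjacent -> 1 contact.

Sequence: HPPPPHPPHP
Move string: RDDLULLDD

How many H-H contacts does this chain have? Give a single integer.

Answer: 1

Derivation:
Positions: [(0, 0), (1, 0), (1, -1), (1, -2), (0, -2), (0, -1), (-1, -1), (-2, -1), (-2, -2), (-2, -3)]
H-H contact: residue 0 @(0,0) - residue 5 @(0, -1)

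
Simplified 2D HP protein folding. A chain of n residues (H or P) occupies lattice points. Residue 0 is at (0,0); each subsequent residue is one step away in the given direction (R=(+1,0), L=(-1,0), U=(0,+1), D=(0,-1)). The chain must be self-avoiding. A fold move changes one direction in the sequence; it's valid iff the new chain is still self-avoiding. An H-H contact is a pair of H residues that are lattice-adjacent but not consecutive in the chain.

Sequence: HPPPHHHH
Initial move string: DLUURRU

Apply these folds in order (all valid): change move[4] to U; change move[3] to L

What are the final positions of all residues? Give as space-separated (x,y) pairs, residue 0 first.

Answer: (0,0) (0,-1) (-1,-1) (-1,0) (-2,0) (-2,1) (-1,1) (-1,2)

Derivation:
Initial moves: DLUURRU
Fold: move[4]->U => DLUUURU (positions: [(0, 0), (0, -1), (-1, -1), (-1, 0), (-1, 1), (-1, 2), (0, 2), (0, 3)])
Fold: move[3]->L => DLULURU (positions: [(0, 0), (0, -1), (-1, -1), (-1, 0), (-2, 0), (-2, 1), (-1, 1), (-1, 2)])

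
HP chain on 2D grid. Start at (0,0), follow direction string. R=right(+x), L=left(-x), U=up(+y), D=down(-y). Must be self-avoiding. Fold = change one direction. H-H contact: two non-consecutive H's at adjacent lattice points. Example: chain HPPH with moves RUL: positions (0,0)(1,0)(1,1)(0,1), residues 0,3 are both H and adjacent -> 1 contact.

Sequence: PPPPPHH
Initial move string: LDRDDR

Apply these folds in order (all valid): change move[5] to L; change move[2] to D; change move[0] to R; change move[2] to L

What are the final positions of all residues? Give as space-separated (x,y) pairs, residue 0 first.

Initial moves: LDRDDR
Fold: move[5]->L => LDRDDL (positions: [(0, 0), (-1, 0), (-1, -1), (0, -1), (0, -2), (0, -3), (-1, -3)])
Fold: move[2]->D => LDDDDL (positions: [(0, 0), (-1, 0), (-1, -1), (-1, -2), (-1, -3), (-1, -4), (-2, -4)])
Fold: move[0]->R => RDDDDL (positions: [(0, 0), (1, 0), (1, -1), (1, -2), (1, -3), (1, -4), (0, -4)])
Fold: move[2]->L => RDLDDL (positions: [(0, 0), (1, 0), (1, -1), (0, -1), (0, -2), (0, -3), (-1, -3)])

Answer: (0,0) (1,0) (1,-1) (0,-1) (0,-2) (0,-3) (-1,-3)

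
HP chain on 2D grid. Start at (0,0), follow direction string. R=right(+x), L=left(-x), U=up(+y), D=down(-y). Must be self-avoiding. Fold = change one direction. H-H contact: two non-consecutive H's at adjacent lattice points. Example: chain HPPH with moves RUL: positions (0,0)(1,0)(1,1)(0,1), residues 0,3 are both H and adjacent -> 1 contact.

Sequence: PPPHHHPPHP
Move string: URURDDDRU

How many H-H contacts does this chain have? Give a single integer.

Answer: 0

Derivation:
Positions: [(0, 0), (0, 1), (1, 1), (1, 2), (2, 2), (2, 1), (2, 0), (2, -1), (3, -1), (3, 0)]
No H-H contacts found.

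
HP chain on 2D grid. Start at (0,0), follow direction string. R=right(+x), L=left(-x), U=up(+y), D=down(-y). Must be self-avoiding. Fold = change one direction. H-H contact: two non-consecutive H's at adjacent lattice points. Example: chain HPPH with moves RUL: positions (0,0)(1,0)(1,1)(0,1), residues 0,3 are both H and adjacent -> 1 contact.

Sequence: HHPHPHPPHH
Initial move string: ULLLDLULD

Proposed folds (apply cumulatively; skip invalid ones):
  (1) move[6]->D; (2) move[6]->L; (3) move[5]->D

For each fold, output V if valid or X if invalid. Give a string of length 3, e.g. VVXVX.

Initial: ULLLDLULD -> [(0, 0), (0, 1), (-1, 1), (-2, 1), (-3, 1), (-3, 0), (-4, 0), (-4, 1), (-5, 1), (-5, 0)]
Fold 1: move[6]->D => ULLLDLDLD VALID
Fold 2: move[6]->L => ULLLDLLLD VALID
Fold 3: move[5]->D => ULLLDDLLD VALID

Answer: VVV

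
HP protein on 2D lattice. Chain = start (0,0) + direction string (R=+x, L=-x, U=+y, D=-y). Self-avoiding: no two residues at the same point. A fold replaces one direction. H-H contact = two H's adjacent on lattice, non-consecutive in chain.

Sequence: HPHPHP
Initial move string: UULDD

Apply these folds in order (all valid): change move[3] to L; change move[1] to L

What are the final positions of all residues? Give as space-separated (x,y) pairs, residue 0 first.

Answer: (0,0) (0,1) (-1,1) (-2,1) (-3,1) (-3,0)

Derivation:
Initial moves: UULDD
Fold: move[3]->L => UULLD (positions: [(0, 0), (0, 1), (0, 2), (-1, 2), (-2, 2), (-2, 1)])
Fold: move[1]->L => ULLLD (positions: [(0, 0), (0, 1), (-1, 1), (-2, 1), (-3, 1), (-3, 0)])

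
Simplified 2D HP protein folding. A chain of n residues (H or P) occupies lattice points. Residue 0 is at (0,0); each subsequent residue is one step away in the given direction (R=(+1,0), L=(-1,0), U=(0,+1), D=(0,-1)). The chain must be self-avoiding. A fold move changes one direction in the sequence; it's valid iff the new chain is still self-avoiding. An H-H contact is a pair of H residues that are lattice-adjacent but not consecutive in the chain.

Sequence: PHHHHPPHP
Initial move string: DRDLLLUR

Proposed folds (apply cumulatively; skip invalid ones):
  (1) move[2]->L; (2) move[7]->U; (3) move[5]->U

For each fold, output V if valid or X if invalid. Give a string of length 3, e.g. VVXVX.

Initial: DRDLLLUR -> [(0, 0), (0, -1), (1, -1), (1, -2), (0, -2), (-1, -2), (-2, -2), (-2, -1), (-1, -1)]
Fold 1: move[2]->L => DRLLLLUR INVALID (collision), skipped
Fold 2: move[7]->U => DRDLLLUU VALID
Fold 3: move[5]->U => DRDLLUUU VALID

Answer: XVV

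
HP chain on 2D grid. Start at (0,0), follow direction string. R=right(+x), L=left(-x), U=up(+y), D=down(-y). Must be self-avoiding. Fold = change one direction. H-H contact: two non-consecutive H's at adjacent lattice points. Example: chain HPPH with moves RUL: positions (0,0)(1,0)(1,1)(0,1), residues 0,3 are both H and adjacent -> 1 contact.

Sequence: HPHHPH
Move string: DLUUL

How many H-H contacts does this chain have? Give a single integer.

Positions: [(0, 0), (0, -1), (-1, -1), (-1, 0), (-1, 1), (-2, 1)]
H-H contact: residue 0 @(0,0) - residue 3 @(-1, 0)

Answer: 1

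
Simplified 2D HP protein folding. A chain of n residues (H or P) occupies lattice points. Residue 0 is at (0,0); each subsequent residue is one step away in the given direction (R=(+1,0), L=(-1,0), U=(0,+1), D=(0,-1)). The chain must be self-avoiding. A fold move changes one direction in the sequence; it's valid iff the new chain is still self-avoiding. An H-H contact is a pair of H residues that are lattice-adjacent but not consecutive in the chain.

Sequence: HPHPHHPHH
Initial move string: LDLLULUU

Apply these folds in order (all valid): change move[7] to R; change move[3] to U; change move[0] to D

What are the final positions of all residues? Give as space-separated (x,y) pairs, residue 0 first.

Initial moves: LDLLULUU
Fold: move[7]->R => LDLLULUR (positions: [(0, 0), (-1, 0), (-1, -1), (-2, -1), (-3, -1), (-3, 0), (-4, 0), (-4, 1), (-3, 1)])
Fold: move[3]->U => LDLUULUR (positions: [(0, 0), (-1, 0), (-1, -1), (-2, -1), (-2, 0), (-2, 1), (-3, 1), (-3, 2), (-2, 2)])
Fold: move[0]->D => DDLUULUR (positions: [(0, 0), (0, -1), (0, -2), (-1, -2), (-1, -1), (-1, 0), (-2, 0), (-2, 1), (-1, 1)])

Answer: (0,0) (0,-1) (0,-2) (-1,-2) (-1,-1) (-1,0) (-2,0) (-2,1) (-1,1)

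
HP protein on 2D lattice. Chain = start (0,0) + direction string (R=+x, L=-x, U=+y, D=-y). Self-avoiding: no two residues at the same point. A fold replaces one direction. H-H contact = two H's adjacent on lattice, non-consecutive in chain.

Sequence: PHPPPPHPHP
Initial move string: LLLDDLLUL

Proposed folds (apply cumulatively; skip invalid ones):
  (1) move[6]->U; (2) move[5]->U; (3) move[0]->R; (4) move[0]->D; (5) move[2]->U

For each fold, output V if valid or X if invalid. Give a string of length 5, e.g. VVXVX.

Answer: VXXVX

Derivation:
Initial: LLLDDLLUL -> [(0, 0), (-1, 0), (-2, 0), (-3, 0), (-3, -1), (-3, -2), (-4, -2), (-5, -2), (-5, -1), (-6, -1)]
Fold 1: move[6]->U => LLLDDLUUL VALID
Fold 2: move[5]->U => LLLDDUUUL INVALID (collision), skipped
Fold 3: move[0]->R => RLLDDLUUL INVALID (collision), skipped
Fold 4: move[0]->D => DLLDDLUUL VALID
Fold 5: move[2]->U => DLUDDLUUL INVALID (collision), skipped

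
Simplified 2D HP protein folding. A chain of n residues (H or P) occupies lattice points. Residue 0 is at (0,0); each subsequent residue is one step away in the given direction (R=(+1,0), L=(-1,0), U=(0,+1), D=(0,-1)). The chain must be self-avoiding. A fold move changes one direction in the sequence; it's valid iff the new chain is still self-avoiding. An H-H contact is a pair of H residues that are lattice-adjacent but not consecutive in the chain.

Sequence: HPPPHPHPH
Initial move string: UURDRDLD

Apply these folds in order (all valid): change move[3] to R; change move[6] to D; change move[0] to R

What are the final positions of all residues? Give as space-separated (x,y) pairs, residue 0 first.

Answer: (0,0) (1,0) (1,1) (2,1) (3,1) (4,1) (4,0) (4,-1) (4,-2)

Derivation:
Initial moves: UURDRDLD
Fold: move[3]->R => UURRRDLD (positions: [(0, 0), (0, 1), (0, 2), (1, 2), (2, 2), (3, 2), (3, 1), (2, 1), (2, 0)])
Fold: move[6]->D => UURRRDDD (positions: [(0, 0), (0, 1), (0, 2), (1, 2), (2, 2), (3, 2), (3, 1), (3, 0), (3, -1)])
Fold: move[0]->R => RURRRDDD (positions: [(0, 0), (1, 0), (1, 1), (2, 1), (3, 1), (4, 1), (4, 0), (4, -1), (4, -2)])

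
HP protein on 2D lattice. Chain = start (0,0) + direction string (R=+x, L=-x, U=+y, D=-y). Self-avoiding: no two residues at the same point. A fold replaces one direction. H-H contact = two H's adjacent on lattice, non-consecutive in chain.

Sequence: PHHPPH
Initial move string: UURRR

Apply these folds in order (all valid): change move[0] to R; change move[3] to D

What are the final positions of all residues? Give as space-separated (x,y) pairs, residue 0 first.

Initial moves: UURRR
Fold: move[0]->R => RURRR (positions: [(0, 0), (1, 0), (1, 1), (2, 1), (3, 1), (4, 1)])
Fold: move[3]->D => RURDR (positions: [(0, 0), (1, 0), (1, 1), (2, 1), (2, 0), (3, 0)])

Answer: (0,0) (1,0) (1,1) (2,1) (2,0) (3,0)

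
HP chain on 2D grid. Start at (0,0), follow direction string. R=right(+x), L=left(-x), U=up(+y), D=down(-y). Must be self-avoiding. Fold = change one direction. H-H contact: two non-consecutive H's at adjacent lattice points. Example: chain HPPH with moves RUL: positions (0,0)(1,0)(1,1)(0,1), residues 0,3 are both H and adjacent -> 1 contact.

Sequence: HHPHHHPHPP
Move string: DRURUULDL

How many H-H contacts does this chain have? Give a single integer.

Answer: 1

Derivation:
Positions: [(0, 0), (0, -1), (1, -1), (1, 0), (2, 0), (2, 1), (2, 2), (1, 2), (1, 1), (0, 1)]
H-H contact: residue 0 @(0,0) - residue 3 @(1, 0)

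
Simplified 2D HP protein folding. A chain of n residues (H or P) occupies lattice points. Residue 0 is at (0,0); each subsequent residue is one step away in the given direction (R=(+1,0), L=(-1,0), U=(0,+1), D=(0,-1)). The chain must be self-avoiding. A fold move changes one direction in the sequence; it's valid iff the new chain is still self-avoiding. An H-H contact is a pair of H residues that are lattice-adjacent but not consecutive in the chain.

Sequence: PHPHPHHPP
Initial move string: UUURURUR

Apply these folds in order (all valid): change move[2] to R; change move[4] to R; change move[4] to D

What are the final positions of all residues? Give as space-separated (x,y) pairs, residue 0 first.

Initial moves: UUURURUR
Fold: move[2]->R => UURRURUR (positions: [(0, 0), (0, 1), (0, 2), (1, 2), (2, 2), (2, 3), (3, 3), (3, 4), (4, 4)])
Fold: move[4]->R => UURRRRUR (positions: [(0, 0), (0, 1), (0, 2), (1, 2), (2, 2), (3, 2), (4, 2), (4, 3), (5, 3)])
Fold: move[4]->D => UURRDRUR (positions: [(0, 0), (0, 1), (0, 2), (1, 2), (2, 2), (2, 1), (3, 1), (3, 2), (4, 2)])

Answer: (0,0) (0,1) (0,2) (1,2) (2,2) (2,1) (3,1) (3,2) (4,2)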